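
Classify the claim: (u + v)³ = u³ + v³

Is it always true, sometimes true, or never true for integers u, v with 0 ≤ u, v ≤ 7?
It holds at (u, v) = (0, 6) (both sides equal 216), but fails at (u, v) = (1, 7) (LHS = 512, RHS = 344).

Answer: Sometimes true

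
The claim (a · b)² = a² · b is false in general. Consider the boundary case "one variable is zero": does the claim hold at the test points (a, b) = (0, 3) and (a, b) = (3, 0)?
At (0, 3): LHS = 0, RHS = 0 → equal
At (3, 0): LHS = 0, RHS = 0 → equal

So the claim does hold at both of these boundary points, even though it is not an identity.

Answer: Yes, holds at both test points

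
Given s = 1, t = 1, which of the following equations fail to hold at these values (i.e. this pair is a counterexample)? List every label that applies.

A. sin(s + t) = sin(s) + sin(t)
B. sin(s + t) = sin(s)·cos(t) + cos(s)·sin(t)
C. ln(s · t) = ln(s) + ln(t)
A

Evaluating each claim at the given values:
A. LHS = sin(2) ≈ 0.9093, RHS = 2·sin(1) ≈ 1.683 → fails here (LHS ≠ RHS)
B. LHS = sin(2) ≈ 0.9093, RHS = 2·sin(1)·cos(1) ≈ 0.9093 → holds here (LHS = RHS)
C. LHS = 0, RHS = 0 → holds here (LHS = RHS)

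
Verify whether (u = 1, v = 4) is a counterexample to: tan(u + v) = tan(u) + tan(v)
Yes

Substituting u = 1, v = 4:
LHS = tan(1 + 4) = tan(5) ≈ -3.381
RHS = tan(1) + tan(4) ≈ 2.715

Since LHS ≠ RHS, this pair disproves the claim.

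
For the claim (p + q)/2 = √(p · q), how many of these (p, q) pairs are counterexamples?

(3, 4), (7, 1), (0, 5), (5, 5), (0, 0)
3

Testing each pair:
(3, 4): LHS = 7/2, RHS = 2·√(3) ≈ 3.464 → counterexample
(7, 1): LHS = 4, RHS = √(7) ≈ 2.646 → counterexample
(0, 5): LHS = 5/2, RHS = 0 → counterexample
(5, 5): LHS = 5, RHS = 5 → satisfies claim
(0, 0): LHS = 0, RHS = 0 → satisfies claim

That makes 3 counterexamples.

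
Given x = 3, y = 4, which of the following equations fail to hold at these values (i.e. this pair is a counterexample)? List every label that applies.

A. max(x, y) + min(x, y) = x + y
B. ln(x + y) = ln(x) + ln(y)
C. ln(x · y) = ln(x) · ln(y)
Evaluating each claim at the given values:
A. LHS = 7, RHS = 7 → holds here (LHS = RHS)
B. LHS = ln(7) ≈ 1.946, RHS = ln(3) + ln(4) ≈ 2.485 → fails here (LHS ≠ RHS)
C. LHS = ln(12) ≈ 2.485, RHS = ln(3)·ln(4) ≈ 1.523 → fails here (LHS ≠ RHS)

Answer: B, C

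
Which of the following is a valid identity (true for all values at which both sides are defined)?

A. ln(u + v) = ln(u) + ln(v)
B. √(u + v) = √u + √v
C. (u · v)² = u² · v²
A: fails at (4, 5) — LHS = ln(9) ≈ 2.197, RHS = ln(4) + ln(5) ≈ 2.996.
B: fails at (4, 4) — LHS = 2·√(2) ≈ 2.828, RHS = 4.
C: holds — e.g. at (1, 1), both sides equal 1.

Answer: C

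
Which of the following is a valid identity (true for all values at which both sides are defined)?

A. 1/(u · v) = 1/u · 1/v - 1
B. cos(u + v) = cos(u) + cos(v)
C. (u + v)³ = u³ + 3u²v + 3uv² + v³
C

A: fails at (3, 3) — LHS = 1/9, RHS = -8/9.
B: fails at (5, 8) — LHS = cos(13) ≈ 0.9074, RHS = cos(8) + cos(5) ≈ 0.1382.
C: holds — e.g. at (6, 7), both sides equal 2197.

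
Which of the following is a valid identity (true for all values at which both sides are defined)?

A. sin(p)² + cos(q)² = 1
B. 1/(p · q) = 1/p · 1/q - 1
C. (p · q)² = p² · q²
A: fails at (2, 7) — LHS = cos(7)² + sin(2)² ≈ 1.395, RHS = 1.
B: fails at (5, 5) — LHS = 1/25, RHS = -24/25.
C: holds — e.g. at (6, 7), both sides equal 1764.

Answer: C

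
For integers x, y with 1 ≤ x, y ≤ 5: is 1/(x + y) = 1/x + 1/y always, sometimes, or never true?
Never true

The claim fails for every pair in the range. For instance at (x, y) = (3, 3): LHS = 1/6, RHS = 2/3.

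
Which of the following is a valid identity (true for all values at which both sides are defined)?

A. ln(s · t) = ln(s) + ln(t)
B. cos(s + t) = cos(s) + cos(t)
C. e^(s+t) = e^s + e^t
A

A: holds — e.g. at (1, 1), both sides equal 0.
B: fails at (3, 4) — LHS = cos(7) ≈ 0.7539, RHS = cos(3) + cos(4) ≈ -1.644.
C: fails at (2, 3) — LHS = e^5 ≈ 148.4, RHS = e^2 + e^3 ≈ 27.47.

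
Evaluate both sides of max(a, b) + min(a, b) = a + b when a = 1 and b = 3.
LHS = max(1, 3) + min(1, 3) = 4
RHS = 1 + 3 = 4

LHS = RHS: the two sides agree.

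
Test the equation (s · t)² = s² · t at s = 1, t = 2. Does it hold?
Fails

Substituting s = 1, t = 2:

LHS = (1 · 2)² = 4
RHS = 1² · 2 = 2

LHS ≠ RHS, so the equation does not hold at this point.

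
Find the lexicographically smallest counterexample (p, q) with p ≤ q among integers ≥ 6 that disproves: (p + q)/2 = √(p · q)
Substituting (6, 7) into the claim:
LHS = (6 + 7)/2 = 13/2
RHS = √(6 · 7) = √(42) ≈ 6.481

Since LHS ≠ RHS, this pair disproves the claim, and no lexicographically smaller pair (p ≤ q, integers ≥ 6) does.

For instance (8, 10) is also a counterexample (LHS = 9, RHS = 4·√(5) ≈ 8.944), but it's lexicographically larger.

Answer: (p, q) = (6, 7)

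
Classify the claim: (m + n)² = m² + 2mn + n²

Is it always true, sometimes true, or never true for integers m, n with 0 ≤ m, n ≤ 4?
Always true

The identity holds for every pair in the range. For instance at (m, n) = (1, 4): both sides equal 25.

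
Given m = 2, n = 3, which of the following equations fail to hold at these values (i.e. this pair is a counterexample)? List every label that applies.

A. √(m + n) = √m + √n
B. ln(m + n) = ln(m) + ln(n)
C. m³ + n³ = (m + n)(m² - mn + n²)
A, B

Evaluating each claim at the given values:
A. LHS = √(5) ≈ 2.236, RHS = √(2) + √(3) ≈ 3.146 → fails here (LHS ≠ RHS)
B. LHS = ln(5) ≈ 1.609, RHS = ln(2) + ln(3) ≈ 1.792 → fails here (LHS ≠ RHS)
C. LHS = 35, RHS = 35 → holds here (LHS = RHS)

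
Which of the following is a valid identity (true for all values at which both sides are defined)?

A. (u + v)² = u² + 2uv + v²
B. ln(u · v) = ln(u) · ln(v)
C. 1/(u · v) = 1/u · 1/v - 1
A: holds — e.g. at (3, 5), both sides equal 64.
B: fails at (1, 3) — LHS = ln(3) ≈ 1.099, RHS = 0.
C: fails at (4, 4) — LHS = 1/16, RHS = -15/16.

Answer: A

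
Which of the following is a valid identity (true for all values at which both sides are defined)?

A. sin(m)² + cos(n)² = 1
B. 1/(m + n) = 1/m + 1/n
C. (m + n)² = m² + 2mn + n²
A: fails at (4, 5) — LHS = cos(5)² + sin(4)² ≈ 0.6532, RHS = 1.
B: fails at (1, 1) — LHS = 1/2, RHS = 2.
C: holds — e.g. at (4, 6), both sides equal 100.

Answer: C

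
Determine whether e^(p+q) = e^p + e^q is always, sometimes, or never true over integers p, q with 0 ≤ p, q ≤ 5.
Never true

The claim fails for every pair in the range. For instance at (p, q) = (0, 1): LHS = e ≈ 2.718, RHS = 1 + e ≈ 3.718.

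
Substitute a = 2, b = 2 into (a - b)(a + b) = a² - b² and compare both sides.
LHS = (2 - 2)(2 + 2) = 0
RHS = 2² - 2² = 0

LHS = RHS: the two sides agree.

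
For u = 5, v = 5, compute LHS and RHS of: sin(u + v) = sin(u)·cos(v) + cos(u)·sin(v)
LHS = sin(5 + 5) = sin(10) ≈ -0.544
RHS = sin(5)·cos(5) + cos(5)·sin(5) = 2·sin(5)·cos(5) ≈ -0.544

LHS = RHS: the two sides agree.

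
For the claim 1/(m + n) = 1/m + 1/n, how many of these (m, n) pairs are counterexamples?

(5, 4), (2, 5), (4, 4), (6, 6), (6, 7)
Testing each pair:
(5, 4): LHS = 1/9, RHS = 9/20 → counterexample
(2, 5): LHS = 1/7, RHS = 7/10 → counterexample
(4, 4): LHS = 1/8, RHS = 1/2 → counterexample
(6, 6): LHS = 1/12, RHS = 1/3 → counterexample
(6, 7): LHS = 1/13, RHS = 13/42 → counterexample

That makes 5 counterexamples.

Answer: 5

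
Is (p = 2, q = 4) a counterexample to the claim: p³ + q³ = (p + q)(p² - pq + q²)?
Substituting p = 2, q = 4:
LHS = 2³ + 4³ = 72
RHS = (2 + 4)(2² - 2·4 + 4²) = 72

The sides agree, so this pair does not disprove the claim.

Answer: No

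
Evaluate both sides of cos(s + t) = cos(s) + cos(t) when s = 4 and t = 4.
LHS = cos(4 + 4) = cos(8) ≈ -0.1455
RHS = cos(4) + cos(4) = 2·cos(4) ≈ -1.307

LHS ≠ RHS (they differ by about 1.162), so the equation does not hold here.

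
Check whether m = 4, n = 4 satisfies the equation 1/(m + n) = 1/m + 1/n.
Substituting m = 4, n = 4:

LHS = 1/(4 + 4) = 1/8
RHS = 1/4 + 1/4 = 1/2

LHS ≠ RHS, so the equation does not hold at this point.

Answer: Fails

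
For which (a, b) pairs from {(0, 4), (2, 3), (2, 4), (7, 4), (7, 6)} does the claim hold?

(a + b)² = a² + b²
(0, 4)

Testing each pair:
(0, 4): LHS = 16, RHS = 16 → holds
(2, 3): LHS = 25, RHS = 13 → fails
(2, 4): LHS = 36, RHS = 20 → fails
(7, 4): LHS = 121, RHS = 65 → fails
(7, 6): LHS = 169, RHS = 85 → fails

1 of 5 pairs satisfies the claim.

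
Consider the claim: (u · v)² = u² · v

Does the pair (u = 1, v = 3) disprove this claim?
Yes

Substituting u = 1, v = 3:
LHS = (1 · 3)² = 9
RHS = 1² · 3 = 3

Since LHS ≠ RHS, this pair disproves the claim.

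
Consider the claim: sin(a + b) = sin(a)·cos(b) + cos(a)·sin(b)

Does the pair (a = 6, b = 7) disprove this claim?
Substituting a = 6, b = 7:
LHS = sin(6 + 7) = sin(13) ≈ 0.4202
RHS = sin(6)·cos(7) + cos(6)·sin(7) = sin(6)·cos(7) + sin(7)·cos(6) ≈ 0.4202

The sides agree, so this pair does not disprove the claim.

Answer: No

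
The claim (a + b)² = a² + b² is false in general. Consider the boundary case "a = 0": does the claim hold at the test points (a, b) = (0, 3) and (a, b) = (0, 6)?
At (0, 3): LHS = 9, RHS = 9 → equal
At (0, 6): LHS = 36, RHS = 36 → equal

So the claim does hold at both of these boundary points, even though it is not an identity.

Answer: Yes, holds at both test points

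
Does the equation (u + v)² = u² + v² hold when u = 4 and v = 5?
Substituting u = 4, v = 5:

LHS = (4 + 5)² = 81
RHS = 4² + 5² = 41

LHS ≠ RHS, so the equation does not hold at this point.

Answer: Fails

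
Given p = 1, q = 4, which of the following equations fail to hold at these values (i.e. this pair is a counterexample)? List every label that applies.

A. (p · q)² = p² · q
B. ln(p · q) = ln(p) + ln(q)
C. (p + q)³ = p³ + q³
A, C

Evaluating each claim at the given values:
A. LHS = 16, RHS = 4 → fails here (LHS ≠ RHS)
B. LHS = ln(4) ≈ 1.386, RHS = ln(4) ≈ 1.386 → holds here (LHS = RHS)
C. LHS = 125, RHS = 65 → fails here (LHS ≠ RHS)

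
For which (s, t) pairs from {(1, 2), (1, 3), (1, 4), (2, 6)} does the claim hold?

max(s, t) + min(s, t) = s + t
All pairs

Testing each pair:
(1, 2): LHS = 3, RHS = 3 → holds
(1, 3): LHS = 4, RHS = 4 → holds
(1, 4): LHS = 5, RHS = 5 → holds
(2, 6): LHS = 8, RHS = 8 → holds

Every pair satisfies the claim.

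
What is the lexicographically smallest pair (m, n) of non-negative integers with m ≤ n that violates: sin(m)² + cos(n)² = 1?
Substituting (0, 1) into the claim:
LHS = sin(0)² + cos(1)² = cos(1)² ≈ 0.2919
RHS = 1

Since LHS ≠ RHS, this pair disproves the claim, and no lexicographically smaller pair (m ≤ n, non-negative integers) does.

For instance (1, 2) is also a counterexample (LHS = cos(2)² + sin(1)² ≈ 0.8813, RHS = 1), but it's lexicographically larger.

Answer: (m, n) = (0, 1)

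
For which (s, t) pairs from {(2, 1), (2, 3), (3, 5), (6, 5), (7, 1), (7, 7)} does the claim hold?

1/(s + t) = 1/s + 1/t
None

Testing each pair:
(2, 1): LHS = 1/3, RHS = 3/2 → fails
(2, 3): LHS = 1/5, RHS = 5/6 → fails
(3, 5): LHS = 1/8, RHS = 8/15 → fails
(6, 5): LHS = 1/11, RHS = 11/30 → fails
(7, 1): LHS = 1/8, RHS = 8/7 → fails
(7, 7): LHS = 1/14, RHS = 2/7 → fails

No pair satisfies the claim.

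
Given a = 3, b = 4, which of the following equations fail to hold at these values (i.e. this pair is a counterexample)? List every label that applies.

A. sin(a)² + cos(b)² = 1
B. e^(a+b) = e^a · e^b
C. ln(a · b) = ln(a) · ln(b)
A, C

Evaluating each claim at the given values:
A. LHS = sin(3)² + cos(4)² ≈ 0.4472, RHS = 1 → fails here (LHS ≠ RHS)
B. LHS = e^7 ≈ 1097, RHS = e^7 ≈ 1097 → holds here (LHS = RHS)
C. LHS = ln(12) ≈ 2.485, RHS = ln(3)·ln(4) ≈ 1.523 → fails here (LHS ≠ RHS)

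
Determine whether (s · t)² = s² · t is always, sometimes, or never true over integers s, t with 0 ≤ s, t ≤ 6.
It holds at (s, t) = (2, 0) (both sides equal 0), but fails at (s, t) = (3, 5) (LHS = 225, RHS = 45).

Answer: Sometimes true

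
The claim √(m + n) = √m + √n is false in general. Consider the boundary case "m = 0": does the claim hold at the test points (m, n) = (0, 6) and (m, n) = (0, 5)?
Yes, holds at both test points

At (0, 6): LHS = √(6) ≈ 2.449, RHS = √(6) ≈ 2.449 → equal
At (0, 5): LHS = √(5) ≈ 2.236, RHS = √(5) ≈ 2.236 → equal

So the claim does hold at both of these boundary points, even though it is not an identity.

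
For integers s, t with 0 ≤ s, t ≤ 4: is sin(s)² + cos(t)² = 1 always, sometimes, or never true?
Sometimes true

It holds at (s, t) = (4, 4) (both sides equal 1), but fails at (s, t) = (1, 0) (LHS = sin(1)² + 1 ≈ 1.708, RHS = 1).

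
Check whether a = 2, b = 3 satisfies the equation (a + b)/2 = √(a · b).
Fails

Substituting a = 2, b = 3:

LHS = (2 + 3)/2 = 5/2
RHS = √(2 · 3) = √(6) ≈ 2.449

LHS ≠ RHS, so the equation does not hold at this point.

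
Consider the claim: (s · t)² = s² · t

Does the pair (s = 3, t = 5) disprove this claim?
Yes

Substituting s = 3, t = 5:
LHS = (3 · 5)² = 225
RHS = 3² · 5 = 45

Since LHS ≠ RHS, this pair disproves the claim.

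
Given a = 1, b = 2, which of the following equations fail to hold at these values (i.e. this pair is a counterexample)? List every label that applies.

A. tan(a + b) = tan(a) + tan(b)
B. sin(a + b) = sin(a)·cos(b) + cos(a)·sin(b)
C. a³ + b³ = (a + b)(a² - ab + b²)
Evaluating each claim at the given values:
A. LHS = tan(3) ≈ -0.1425, RHS = tan(2) + tan(1) ≈ -0.6276 → fails here (LHS ≠ RHS)
B. LHS = sin(3) ≈ 0.1411, RHS = sin(1)·cos(2) + sin(2)·cos(1) ≈ 0.1411 → holds here (LHS = RHS)
C. LHS = 9, RHS = 9 → holds here (LHS = RHS)

Answer: A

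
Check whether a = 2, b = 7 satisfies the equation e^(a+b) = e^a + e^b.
Substituting a = 2, b = 7:

LHS = e^(2+7) = e^9 ≈ 8103
RHS = e^2 + e^7 ≈ 1104

LHS ≠ RHS, so the equation does not hold at this point.

Answer: Fails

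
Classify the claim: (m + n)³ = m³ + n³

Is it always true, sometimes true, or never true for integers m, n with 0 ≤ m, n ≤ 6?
It holds at (m, n) = (5, 0) (both sides equal 125), but fails at (m, n) = (3, 2) (LHS = 125, RHS = 35).

Answer: Sometimes true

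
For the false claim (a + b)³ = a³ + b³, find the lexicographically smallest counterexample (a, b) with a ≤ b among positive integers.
(a, b) = (1, 1)

Substituting (1, 1) into the claim:
LHS = (1 + 1)³ = 8
RHS = 1³ + 1³ = 2

Since LHS ≠ RHS, this pair disproves the claim, and no lexicographically smaller pair (a ≤ b, positive integers) does.

For instance (2, 4) is also a counterexample (LHS = 216, RHS = 72), but it's lexicographically larger.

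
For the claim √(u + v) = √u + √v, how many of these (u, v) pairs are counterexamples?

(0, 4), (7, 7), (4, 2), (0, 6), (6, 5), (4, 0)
Testing each pair:
(0, 4): LHS = 2, RHS = 2 → satisfies claim
(7, 7): LHS = √(14) ≈ 3.742, RHS = 2·√(7) ≈ 5.292 → counterexample
(4, 2): LHS = √(6) ≈ 2.449, RHS = √(2) + 2 ≈ 3.414 → counterexample
(0, 6): LHS = √(6) ≈ 2.449, RHS = √(6) ≈ 2.449 → satisfies claim
(6, 5): LHS = √(11) ≈ 3.317, RHS = √(5) + √(6) ≈ 4.686 → counterexample
(4, 0): LHS = 2, RHS = 2 → satisfies claim

That makes 3 counterexamples.

Answer: 3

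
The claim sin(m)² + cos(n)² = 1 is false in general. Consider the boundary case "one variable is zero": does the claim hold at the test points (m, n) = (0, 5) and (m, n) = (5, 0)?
No, fails at both test points

At (0, 5): LHS = cos(5)² ≈ 0.08046 ≠ RHS = 1
At (5, 0): LHS = sin(5)² + 1 ≈ 1.92 ≠ RHS = 1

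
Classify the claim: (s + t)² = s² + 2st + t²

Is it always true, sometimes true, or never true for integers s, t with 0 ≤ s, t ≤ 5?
The identity holds for every pair in the range. For instance at (s, t) = (1, 1): both sides equal 4.

Answer: Always true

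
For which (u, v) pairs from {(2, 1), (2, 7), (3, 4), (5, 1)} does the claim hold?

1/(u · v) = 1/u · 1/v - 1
None

Testing each pair:
(2, 1): LHS = 1/2, RHS = -1/2 → fails
(2, 7): LHS = 1/14, RHS = -13/14 → fails
(3, 4): LHS = 1/12, RHS = -11/12 → fails
(5, 1): LHS = 1/5, RHS = -4/5 → fails

No pair satisfies the claim.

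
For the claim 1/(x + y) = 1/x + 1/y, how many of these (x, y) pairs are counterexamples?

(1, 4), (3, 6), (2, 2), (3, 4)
4

Testing each pair:
(1, 4): LHS = 1/5, RHS = 5/4 → counterexample
(3, 6): LHS = 1/9, RHS = 1/2 → counterexample
(2, 2): LHS = 1/4, RHS = 1 → counterexample
(3, 4): LHS = 1/7, RHS = 7/12 → counterexample

That makes 4 counterexamples.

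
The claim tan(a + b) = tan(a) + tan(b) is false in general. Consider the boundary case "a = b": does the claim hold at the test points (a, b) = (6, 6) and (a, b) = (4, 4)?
No, fails at both test points

At (6, 6): LHS = tan(12) ≈ -0.6359 ≠ RHS = 2·tan(6) ≈ -0.582
At (4, 4): LHS = tan(8) ≈ -6.8 ≠ RHS = 2·tan(4) ≈ 2.316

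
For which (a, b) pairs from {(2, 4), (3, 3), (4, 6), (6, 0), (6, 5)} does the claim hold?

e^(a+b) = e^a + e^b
Testing each pair:
(2, 4): LHS = e^6 ≈ 403.4, RHS = e^2 + e^4 ≈ 61.99 → fails
(3, 3): LHS = e^6 ≈ 403.4, RHS = 2·e^3 ≈ 40.17 → fails
(4, 6): LHS = e^10 ≈ 22026.5, RHS = e^4 + e^6 ≈ 458 → fails
(6, 0): LHS = e^6 ≈ 403.4, RHS = 1 + e^6 ≈ 404.4 → fails
(6, 5): LHS = e^11 ≈ 59874.1, RHS = e^5 + e^6 ≈ 551.8 → fails

No pair satisfies the claim.

Answer: None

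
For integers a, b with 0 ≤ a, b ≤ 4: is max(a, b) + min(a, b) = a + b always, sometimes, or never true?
Always true

The identity holds for every pair in the range. For instance at (a, b) = (4, 4): both sides equal 8.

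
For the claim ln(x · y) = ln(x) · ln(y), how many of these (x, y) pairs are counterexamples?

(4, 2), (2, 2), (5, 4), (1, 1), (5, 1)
4

Testing each pair:
(4, 2): LHS = ln(8) ≈ 2.079, RHS = ln(2)·ln(4) ≈ 0.9609 → counterexample
(2, 2): LHS = ln(4) ≈ 1.386, RHS = ln(2)² ≈ 0.4805 → counterexample
(5, 4): LHS = ln(20) ≈ 2.996, RHS = ln(4)·ln(5) ≈ 2.231 → counterexample
(1, 1): LHS = 0, RHS = 0 → satisfies claim
(5, 1): LHS = ln(5) ≈ 1.609, RHS = 0 → counterexample

That makes 4 counterexamples.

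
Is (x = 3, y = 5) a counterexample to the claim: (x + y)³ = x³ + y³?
Yes

Substituting x = 3, y = 5:
LHS = (3 + 5)³ = 512
RHS = 3³ + 5³ = 152

Since LHS ≠ RHS, this pair disproves the claim.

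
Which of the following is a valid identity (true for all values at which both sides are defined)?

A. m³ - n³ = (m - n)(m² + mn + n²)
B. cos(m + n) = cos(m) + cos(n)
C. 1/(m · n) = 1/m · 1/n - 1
A

A: holds — e.g. at (3, 3), both sides equal 0.
B: fails at (4, 4) — LHS = cos(8) ≈ -0.1455, RHS = 2·cos(4) ≈ -1.307.
C: fails at (2, 4) — LHS = 1/8, RHS = -7/8.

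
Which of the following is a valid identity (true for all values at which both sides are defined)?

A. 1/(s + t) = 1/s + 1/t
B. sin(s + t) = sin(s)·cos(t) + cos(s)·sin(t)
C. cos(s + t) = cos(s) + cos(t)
B

A: fails at (5, 8) — LHS = 1/13, RHS = 13/40.
B: holds — e.g. at (1, 2), both sides equal sin(3) ≈ 0.1411.
C: fails at (2, 5) — LHS = cos(7) ≈ 0.7539, RHS = cos(2) + cos(5) ≈ -0.1325.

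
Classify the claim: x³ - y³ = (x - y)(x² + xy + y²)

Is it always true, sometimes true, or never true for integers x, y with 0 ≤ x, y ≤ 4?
The identity holds for every pair in the range. For instance at (x, y) = (0, 0): both sides equal 0.

Answer: Always true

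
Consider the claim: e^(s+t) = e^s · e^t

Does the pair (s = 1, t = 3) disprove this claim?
Substituting s = 1, t = 3:
LHS = e^(1+3) = e^4 ≈ 54.6
RHS = e^1 · e^3 = e^4 ≈ 54.6

The sides agree, so this pair does not disprove the claim.

Answer: No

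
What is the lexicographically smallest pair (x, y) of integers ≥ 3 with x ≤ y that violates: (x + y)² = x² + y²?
(x, y) = (3, 3)

Substituting (3, 3) into the claim:
LHS = (3 + 3)² = 36
RHS = 3² + 3² = 18

Since LHS ≠ RHS, this pair disproves the claim, and no lexicographically smaller pair (x ≤ y, integers ≥ 3) does.

For instance (6, 8) is also a counterexample (LHS = 196, RHS = 100), but it's lexicographically larger.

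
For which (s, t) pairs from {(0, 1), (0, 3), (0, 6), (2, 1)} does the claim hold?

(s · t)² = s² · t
Testing each pair:
(0, 1): LHS = 0, RHS = 0 → holds
(0, 3): LHS = 0, RHS = 0 → holds
(0, 6): LHS = 0, RHS = 0 → holds
(2, 1): LHS = 4, RHS = 4 → holds

Every pair satisfies the claim.

Answer: All pairs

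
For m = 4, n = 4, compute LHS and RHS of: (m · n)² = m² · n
LHS = (4 · 4)² = 256
RHS = 4² · 4 = 64

LHS ≠ RHS, so the equation does not hold here.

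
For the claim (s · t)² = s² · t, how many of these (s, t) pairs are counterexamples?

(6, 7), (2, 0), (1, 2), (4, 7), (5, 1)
3

Testing each pair:
(6, 7): LHS = 1764, RHS = 252 → counterexample
(2, 0): LHS = 0, RHS = 0 → satisfies claim
(1, 2): LHS = 4, RHS = 2 → counterexample
(4, 7): LHS = 784, RHS = 112 → counterexample
(5, 1): LHS = 25, RHS = 25 → satisfies claim

That makes 3 counterexamples.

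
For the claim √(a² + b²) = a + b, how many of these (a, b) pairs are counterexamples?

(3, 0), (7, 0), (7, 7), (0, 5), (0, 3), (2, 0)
1

Testing each pair:
(3, 0): LHS = 3, RHS = 3 → satisfies claim
(7, 0): LHS = 7, RHS = 7 → satisfies claim
(7, 7): LHS = 7·√(2) ≈ 9.899, RHS = 14 → counterexample
(0, 5): LHS = 5, RHS = 5 → satisfies claim
(0, 3): LHS = 3, RHS = 3 → satisfies claim
(2, 0): LHS = 2, RHS = 2 → satisfies claim

That makes 1 counterexample.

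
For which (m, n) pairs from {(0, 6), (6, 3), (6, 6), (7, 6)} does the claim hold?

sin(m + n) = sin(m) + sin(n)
(0, 6)

Testing each pair:
(0, 6): LHS = sin(6) ≈ -0.2794, RHS = sin(6) ≈ -0.2794 → holds
(6, 3): LHS = sin(9) ≈ 0.4121, RHS = sin(6) + sin(3) ≈ -0.1383 → fails
(6, 6): LHS = sin(12) ≈ -0.5366, RHS = 2·sin(6) ≈ -0.5588 → fails
(7, 6): LHS = sin(13) ≈ 0.4202, RHS = sin(6) + sin(7) ≈ 0.3776 → fails

1 of 4 pairs satisfies the claim.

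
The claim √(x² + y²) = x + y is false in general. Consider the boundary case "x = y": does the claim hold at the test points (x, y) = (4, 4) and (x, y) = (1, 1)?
At (4, 4): LHS = 4·√(2) ≈ 5.657 ≠ RHS = 8
At (1, 1): LHS = √(2) ≈ 1.414 ≠ RHS = 2

Answer: No, fails at both test points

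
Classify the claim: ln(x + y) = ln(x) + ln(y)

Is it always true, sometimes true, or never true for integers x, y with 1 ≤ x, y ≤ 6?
Sometimes true

It holds at (x, y) = (2, 2) (both sides equal ln(4) ≈ 1.386), but fails at (x, y) = (5, 2) (LHS = ln(7) ≈ 1.946, RHS = ln(2) + ln(5) ≈ 2.303).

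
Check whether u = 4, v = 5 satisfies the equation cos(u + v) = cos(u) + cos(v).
Fails

Substituting u = 4, v = 5:

LHS = cos(4 + 5) = cos(9) ≈ -0.9111
RHS = cos(4) + cos(5) ≈ -0.37

LHS ≠ RHS, so the equation does not hold at this point.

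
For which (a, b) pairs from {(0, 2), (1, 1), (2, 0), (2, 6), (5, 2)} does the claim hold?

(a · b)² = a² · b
(0, 2), (1, 1), (2, 0)

Testing each pair:
(0, 2): LHS = 0, RHS = 0 → holds
(1, 1): LHS = 1, RHS = 1 → holds
(2, 0): LHS = 0, RHS = 0 → holds
(2, 6): LHS = 144, RHS = 24 → fails
(5, 2): LHS = 100, RHS = 50 → fails

3 of 5 pairs satisfy the claim.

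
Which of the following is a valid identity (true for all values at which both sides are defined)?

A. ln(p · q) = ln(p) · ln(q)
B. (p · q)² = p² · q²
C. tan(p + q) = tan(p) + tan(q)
A: fails at (1, 5) — LHS = ln(5) ≈ 1.609, RHS = 0.
B: holds — e.g. at (1, 3), both sides equal 9.
C: fails at (2, 2) — LHS = tan(4) ≈ 1.158, RHS = 2·tan(2) ≈ -4.37.

Answer: B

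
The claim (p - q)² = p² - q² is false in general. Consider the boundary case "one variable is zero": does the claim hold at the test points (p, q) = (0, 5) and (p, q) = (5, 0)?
At (0, 5): LHS = 25 ≠ RHS = -25
At (5, 0): LHS = 25, RHS = 25 → equal

Answer: Only at (5, 0)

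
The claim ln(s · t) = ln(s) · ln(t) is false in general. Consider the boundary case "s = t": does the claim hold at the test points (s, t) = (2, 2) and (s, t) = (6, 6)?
No, fails at both test points

At (2, 2): LHS = ln(4) ≈ 1.386 ≠ RHS = ln(2)² ≈ 0.4805
At (6, 6): LHS = ln(36) ≈ 3.584 ≠ RHS = ln(6)² ≈ 3.21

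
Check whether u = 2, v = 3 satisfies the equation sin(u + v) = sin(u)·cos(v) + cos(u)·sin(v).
Substituting u = 2, v = 3:

LHS = sin(2 + 3) = sin(5) ≈ -0.9589
RHS = sin(2)·cos(3) + cos(2)·sin(3) = sin(2)·cos(3) + sin(3)·cos(2) ≈ -0.9589

LHS = RHS, so the equation holds at this point.

Answer: Holds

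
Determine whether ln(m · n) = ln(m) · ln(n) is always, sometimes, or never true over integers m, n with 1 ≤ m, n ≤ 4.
It holds at (m, n) = (1, 1) (both sides equal 0), but fails at (m, n) = (4, 4) (LHS = ln(16) ≈ 2.773, RHS = ln(4)² ≈ 1.922).

Answer: Sometimes true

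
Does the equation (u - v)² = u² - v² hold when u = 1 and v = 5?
Fails

Substituting u = 1, v = 5:

LHS = (1 - 5)² = 16
RHS = 1² - 5² = -24

LHS ≠ RHS, so the equation does not hold at this point.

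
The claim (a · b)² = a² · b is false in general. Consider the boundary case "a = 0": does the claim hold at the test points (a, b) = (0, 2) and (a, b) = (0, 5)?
Yes, holds at both test points

At (0, 2): LHS = 0, RHS = 0 → equal
At (0, 5): LHS = 0, RHS = 0 → equal

So the claim does hold at both of these boundary points, even though it is not an identity.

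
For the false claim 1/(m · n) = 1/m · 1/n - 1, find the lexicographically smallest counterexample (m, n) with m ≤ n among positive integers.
(m, n) = (1, 1)

Substituting (1, 1) into the claim:
LHS = 1/(1 · 1) = 1
RHS = 1/1 · 1/1 - 1 = 0

Since LHS ≠ RHS, this pair disproves the claim, and no lexicographically smaller pair (m ≤ n, positive integers) does.

For instance (3, 5) is also a counterexample (LHS = 1/15, RHS = -14/15), but it's lexicographically larger.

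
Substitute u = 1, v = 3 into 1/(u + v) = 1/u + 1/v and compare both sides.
LHS = 1/(1 + 3) = 1/4
RHS = 1/1 + 1/3 = 4/3

LHS ≠ RHS, so the equation does not hold here.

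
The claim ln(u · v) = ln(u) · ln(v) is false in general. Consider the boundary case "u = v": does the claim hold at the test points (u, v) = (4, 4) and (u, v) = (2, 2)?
No, fails at both test points

At (4, 4): LHS = ln(16) ≈ 2.773 ≠ RHS = ln(4)² ≈ 1.922
At (2, 2): LHS = ln(4) ≈ 1.386 ≠ RHS = ln(2)² ≈ 0.4805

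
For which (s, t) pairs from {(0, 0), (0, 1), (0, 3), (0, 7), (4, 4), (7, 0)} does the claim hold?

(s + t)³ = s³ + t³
Testing each pair:
(0, 0): LHS = 0, RHS = 0 → holds
(0, 1): LHS = 1, RHS = 1 → holds
(0, 3): LHS = 27, RHS = 27 → holds
(0, 7): LHS = 343, RHS = 343 → holds
(4, 4): LHS = 512, RHS = 128 → fails
(7, 0): LHS = 343, RHS = 343 → holds

5 of 6 pairs satisfy the claim.

Answer: (0, 0), (0, 1), (0, 3), (0, 7), (7, 0)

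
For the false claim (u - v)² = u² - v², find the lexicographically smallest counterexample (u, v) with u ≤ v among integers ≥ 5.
At (5, 5): both sides equal 0, so it holds there.

Substituting (5, 6) into the claim:
LHS = (5 - 6)² = 1
RHS = 5² - 6² = -11

Since LHS ≠ RHS, this pair disproves the claim, and no lexicographically smaller pair (u ≤ v, integers ≥ 5) does.

For instance (5, 8) is also a counterexample (LHS = 9, RHS = -39), but it's lexicographically larger.

Answer: (u, v) = (5, 6)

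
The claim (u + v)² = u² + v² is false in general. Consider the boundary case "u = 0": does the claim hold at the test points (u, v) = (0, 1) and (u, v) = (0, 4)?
At (0, 1): LHS = 1, RHS = 1 → equal
At (0, 4): LHS = 16, RHS = 16 → equal

So the claim does hold at both of these boundary points, even though it is not an identity.

Answer: Yes, holds at both test points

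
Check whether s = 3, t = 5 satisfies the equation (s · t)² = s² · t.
Substituting s = 3, t = 5:

LHS = (3 · 5)² = 225
RHS = 3² · 5 = 45

LHS ≠ RHS, so the equation does not hold at this point.

Answer: Fails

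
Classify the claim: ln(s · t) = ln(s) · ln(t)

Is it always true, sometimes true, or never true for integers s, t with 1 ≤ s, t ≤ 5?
Sometimes true

It holds at (s, t) = (1, 1) (both sides equal 0), but fails at (s, t) = (2, 3) (LHS = ln(6) ≈ 1.792, RHS = ln(2)·ln(3) ≈ 0.7615).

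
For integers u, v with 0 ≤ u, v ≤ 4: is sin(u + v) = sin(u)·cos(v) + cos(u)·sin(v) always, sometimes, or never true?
The identity holds for every pair in the range. For instance at (u, v) = (2, 0): both sides equal sin(2) ≈ 0.9093.

Answer: Always true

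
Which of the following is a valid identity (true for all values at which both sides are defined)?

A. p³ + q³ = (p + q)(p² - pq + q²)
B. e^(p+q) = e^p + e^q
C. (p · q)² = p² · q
A

A: holds — e.g. at (5, 8), both sides equal 637.
B: fails at (2, 7) — LHS = e^9 ≈ 8103, RHS = e^2 + e^7 ≈ 1104.
C: fails at (3, 3) — LHS = 81, RHS = 27.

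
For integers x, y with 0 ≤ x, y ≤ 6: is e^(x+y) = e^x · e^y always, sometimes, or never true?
The identity holds for every pair in the range. For instance at (x, y) = (3, 1): both sides equal e^4 ≈ 54.6.

Answer: Always true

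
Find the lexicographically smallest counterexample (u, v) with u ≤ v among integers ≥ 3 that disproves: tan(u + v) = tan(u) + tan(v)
Substituting (3, 3) into the claim:
LHS = tan(3 + 3) = tan(6) ≈ -0.291
RHS = tan(3) + tan(3) = 2·tan(3) ≈ -0.2851

Since LHS ≠ RHS, this pair disproves the claim, and no lexicographically smaller pair (u ≤ v, integers ≥ 3) does.

For instance (5, 9) is also a counterexample (LHS = tan(14) ≈ 7.245, RHS = tan(5) + tan(9) ≈ -3.833), but it's lexicographically larger.

Answer: (u, v) = (3, 3)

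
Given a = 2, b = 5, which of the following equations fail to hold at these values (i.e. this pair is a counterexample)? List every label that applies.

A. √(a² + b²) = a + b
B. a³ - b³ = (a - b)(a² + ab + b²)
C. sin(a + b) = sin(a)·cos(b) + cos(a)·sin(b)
A

Evaluating each claim at the given values:
A. LHS = √(29) ≈ 5.385, RHS = 7 → fails here (LHS ≠ RHS)
B. LHS = -117, RHS = -117 → holds here (LHS = RHS)
C. LHS = sin(7) ≈ 0.657, RHS = sin(2)·cos(5) + sin(5)·cos(2) ≈ 0.657 → holds here (LHS = RHS)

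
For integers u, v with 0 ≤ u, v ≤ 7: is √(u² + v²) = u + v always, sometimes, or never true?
Sometimes true

It holds at (u, v) = (3, 0) (both sides equal 3), but fails at (u, v) = (7, 3) (LHS = √(58) ≈ 7.616, RHS = 10).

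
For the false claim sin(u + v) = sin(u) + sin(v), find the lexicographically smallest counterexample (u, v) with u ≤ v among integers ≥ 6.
Substituting (6, 6) into the claim:
LHS = sin(6 + 6) = sin(12) ≈ -0.5366
RHS = sin(6) + sin(6) = 2·sin(6) ≈ -0.5588

Since LHS ≠ RHS, this pair disproves the claim, and no lexicographically smaller pair (u ≤ v, integers ≥ 6) does.

For instance (6, 7) is also a counterexample (LHS = sin(13) ≈ 0.4202, RHS = sin(6) + sin(7) ≈ 0.3776), but it's lexicographically larger.

Answer: (u, v) = (6, 6)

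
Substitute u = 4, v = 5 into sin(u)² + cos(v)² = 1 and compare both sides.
LHS = sin(4)² + cos(5)² ≈ 0.6532
RHS = 1

LHS ≠ RHS (they differ by about 0.3468), so the equation does not hold here.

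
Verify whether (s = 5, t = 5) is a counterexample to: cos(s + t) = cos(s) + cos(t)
Substituting s = 5, t = 5:
LHS = cos(5 + 5) = cos(10) ≈ -0.8391
RHS = cos(5) + cos(5) = 2·cos(5) ≈ 0.5673

Since LHS ≠ RHS, this pair disproves the claim.

Answer: Yes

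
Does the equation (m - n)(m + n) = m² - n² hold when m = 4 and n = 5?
Holds

Substituting m = 4, n = 5:

LHS = (4 - 5)(4 + 5) = -9
RHS = 4² - 5² = -9

LHS = RHS, so the equation holds at this point.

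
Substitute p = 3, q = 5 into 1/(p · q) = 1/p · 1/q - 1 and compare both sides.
LHS = 1/(3 · 5) = 1/15
RHS = 1/3 · 1/5 - 1 = -14/15

LHS ≠ RHS, so the equation does not hold here.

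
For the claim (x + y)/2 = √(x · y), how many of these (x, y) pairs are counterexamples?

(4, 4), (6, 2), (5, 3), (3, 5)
3

Testing each pair:
(4, 4): LHS = 4, RHS = 4 → satisfies claim
(6, 2): LHS = 4, RHS = 2·√(3) ≈ 3.464 → counterexample
(5, 3): LHS = 4, RHS = √(15) ≈ 3.873 → counterexample
(3, 5): LHS = 4, RHS = √(15) ≈ 3.873 → counterexample

That makes 3 counterexamples.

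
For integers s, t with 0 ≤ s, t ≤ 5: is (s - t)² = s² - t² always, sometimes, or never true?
It holds at (s, t) = (4, 0) (both sides equal 16), but fails at (s, t) = (1, 3) (LHS = 4, RHS = -8).

Answer: Sometimes true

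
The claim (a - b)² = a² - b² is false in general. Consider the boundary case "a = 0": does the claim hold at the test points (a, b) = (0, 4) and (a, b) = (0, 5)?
No, fails at both test points

At (0, 4): LHS = 16 ≠ RHS = -16
At (0, 5): LHS = 25 ≠ RHS = -25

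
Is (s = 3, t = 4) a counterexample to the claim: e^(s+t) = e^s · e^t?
No

Substituting s = 3, t = 4:
LHS = e^(3+4) = e^7 ≈ 1097
RHS = e^3 · e^4 = e^7 ≈ 1097

The sides agree, so this pair does not disprove the claim.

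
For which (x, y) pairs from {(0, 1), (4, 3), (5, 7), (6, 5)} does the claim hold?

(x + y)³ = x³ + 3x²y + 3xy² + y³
Testing each pair:
(0, 1): LHS = 1, RHS = 1 → holds
(4, 3): LHS = 343, RHS = 343 → holds
(5, 7): LHS = 1728, RHS = 1728 → holds
(6, 5): LHS = 1331, RHS = 1331 → holds

Every pair satisfies the claim.

Answer: All pairs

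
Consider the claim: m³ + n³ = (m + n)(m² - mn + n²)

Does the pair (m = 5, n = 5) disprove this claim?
No

Substituting m = 5, n = 5:
LHS = 5³ + 5³ = 250
RHS = (5 + 5)(5² - 5·5 + 5²) = 250

The sides agree, so this pair does not disprove the claim.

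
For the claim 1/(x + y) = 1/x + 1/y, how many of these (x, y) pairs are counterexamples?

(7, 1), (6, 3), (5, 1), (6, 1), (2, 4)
Testing each pair:
(7, 1): LHS = 1/8, RHS = 8/7 → counterexample
(6, 3): LHS = 1/9, RHS = 1/2 → counterexample
(5, 1): LHS = 1/6, RHS = 6/5 → counterexample
(6, 1): LHS = 1/7, RHS = 7/6 → counterexample
(2, 4): LHS = 1/6, RHS = 3/4 → counterexample

That makes 5 counterexamples.

Answer: 5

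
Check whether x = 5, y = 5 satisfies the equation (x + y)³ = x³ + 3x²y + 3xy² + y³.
Substituting x = 5, y = 5:

LHS = (5 + 5)³ = 1000
RHS = 5³ + 3·5²·5 + 3·5·5² + 5³ = 1000

LHS = RHS, so the equation holds at this point.

Answer: Holds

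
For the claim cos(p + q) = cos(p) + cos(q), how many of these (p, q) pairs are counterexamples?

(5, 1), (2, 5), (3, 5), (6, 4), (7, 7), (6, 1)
6

Testing each pair:
(5, 1): LHS = cos(6) ≈ 0.9602, RHS = cos(5) + cos(1) ≈ 0.824 → counterexample
(2, 5): LHS = cos(7) ≈ 0.7539, RHS = cos(2) + cos(5) ≈ -0.1325 → counterexample
(3, 5): LHS = cos(8) ≈ -0.1455, RHS = cos(3) + cos(5) ≈ -0.7063 → counterexample
(6, 4): LHS = cos(10) ≈ -0.8391, RHS = cos(4) + cos(6) ≈ 0.3065 → counterexample
(7, 7): LHS = cos(14) ≈ 0.1367, RHS = 2·cos(7) ≈ 1.508 → counterexample
(6, 1): LHS = cos(7) ≈ 0.7539, RHS = cos(1) + cos(6) ≈ 1.5 → counterexample

That makes 6 counterexamples.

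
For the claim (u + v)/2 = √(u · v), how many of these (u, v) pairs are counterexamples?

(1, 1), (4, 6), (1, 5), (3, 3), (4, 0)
Testing each pair:
(1, 1): LHS = 1, RHS = 1 → satisfies claim
(4, 6): LHS = 5, RHS = 2·√(6) ≈ 4.899 → counterexample
(1, 5): LHS = 3, RHS = √(5) ≈ 2.236 → counterexample
(3, 3): LHS = 3, RHS = 3 → satisfies claim
(4, 0): LHS = 2, RHS = 0 → counterexample

That makes 3 counterexamples.

Answer: 3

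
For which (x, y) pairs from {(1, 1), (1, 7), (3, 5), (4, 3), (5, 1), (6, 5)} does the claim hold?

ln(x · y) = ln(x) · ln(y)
(1, 1)

Testing each pair:
(1, 1): LHS = 0, RHS = 0 → holds
(1, 7): LHS = ln(7) ≈ 1.946, RHS = 0 → fails
(3, 5): LHS = ln(15) ≈ 2.708, RHS = ln(3)·ln(5) ≈ 1.768 → fails
(4, 3): LHS = ln(12) ≈ 2.485, RHS = ln(3)·ln(4) ≈ 1.523 → fails
(5, 1): LHS = ln(5) ≈ 1.609, RHS = 0 → fails
(6, 5): LHS = ln(30) ≈ 3.401, RHS = ln(5)·ln(6) ≈ 2.884 → fails

1 of 6 pairs satisfies the claim.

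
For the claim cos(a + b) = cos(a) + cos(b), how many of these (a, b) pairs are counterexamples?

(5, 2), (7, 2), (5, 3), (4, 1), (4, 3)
Testing each pair:
(5, 2): LHS = cos(7) ≈ 0.7539, RHS = cos(2) + cos(5) ≈ -0.1325 → counterexample
(7, 2): LHS = cos(9) ≈ -0.9111, RHS = cos(2) + cos(7) ≈ 0.3378 → counterexample
(5, 3): LHS = cos(8) ≈ -0.1455, RHS = cos(3) + cos(5) ≈ -0.7063 → counterexample
(4, 1): LHS = cos(5) ≈ 0.2837, RHS = cos(4) + cos(1) ≈ -0.1133 → counterexample
(4, 3): LHS = cos(7) ≈ 0.7539, RHS = cos(3) + cos(4) ≈ -1.644 → counterexample

That makes 5 counterexamples.

Answer: 5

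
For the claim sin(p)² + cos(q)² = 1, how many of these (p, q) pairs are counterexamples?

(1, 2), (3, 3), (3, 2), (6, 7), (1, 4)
4

Testing each pair:
(1, 2): LHS = cos(2)² + sin(1)² ≈ 0.8813, RHS = 1 → counterexample
(3, 3): LHS = sin(3)² + cos(3)² = 1, RHS = 1 → satisfies claim
(3, 2): LHS = sin(3)² + cos(2)² ≈ 0.1931, RHS = 1 → counterexample
(6, 7): LHS = sin(6)² + cos(7)² ≈ 0.6464, RHS = 1 → counterexample
(1, 4): LHS = cos(4)² + sin(1)² ≈ 1.135, RHS = 1 → counterexample

That makes 4 counterexamples.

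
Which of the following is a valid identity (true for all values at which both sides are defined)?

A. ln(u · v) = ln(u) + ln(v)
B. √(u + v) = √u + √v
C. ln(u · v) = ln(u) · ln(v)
A: holds — e.g. at (5, 5), both sides equal ln(25) ≈ 3.219.
B: fails at (3, 5) — LHS = 2·√(2) ≈ 2.828, RHS = √(3) + √(5) ≈ 3.968.
C: fails at (3, 7) — LHS = ln(21) ≈ 3.045, RHS = ln(3)·ln(7) ≈ 2.138.

Answer: A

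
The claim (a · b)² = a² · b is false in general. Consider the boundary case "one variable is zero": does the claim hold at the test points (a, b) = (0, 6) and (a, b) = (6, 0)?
Yes, holds at both test points

At (0, 6): LHS = 0, RHS = 0 → equal
At (6, 0): LHS = 0, RHS = 0 → equal

So the claim does hold at both of these boundary points, even though it is not an identity.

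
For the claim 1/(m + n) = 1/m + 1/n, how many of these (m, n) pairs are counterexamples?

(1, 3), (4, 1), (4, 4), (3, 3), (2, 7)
5

Testing each pair:
(1, 3): LHS = 1/4, RHS = 4/3 → counterexample
(4, 1): LHS = 1/5, RHS = 5/4 → counterexample
(4, 4): LHS = 1/8, RHS = 1/2 → counterexample
(3, 3): LHS = 1/6, RHS = 2/3 → counterexample
(2, 7): LHS = 1/9, RHS = 9/14 → counterexample

That makes 5 counterexamples.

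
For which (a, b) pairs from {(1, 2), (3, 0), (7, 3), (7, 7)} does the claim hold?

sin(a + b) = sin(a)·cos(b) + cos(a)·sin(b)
Testing each pair:
(1, 2): LHS = sin(3) ≈ 0.1411, RHS = sin(1)·cos(2) + sin(2)·cos(1) ≈ 0.1411 → holds
(3, 0): LHS = sin(3) ≈ 0.1411, RHS = sin(3) ≈ 0.1411 → holds
(7, 3): LHS = sin(10) ≈ -0.544, RHS = sin(7)·cos(3) + sin(3)·cos(7) ≈ -0.544 → holds
(7, 7): LHS = sin(14) ≈ 0.9906, RHS = 2·sin(7)·cos(7) ≈ 0.9906 → holds

Every pair satisfies the claim.

Answer: All pairs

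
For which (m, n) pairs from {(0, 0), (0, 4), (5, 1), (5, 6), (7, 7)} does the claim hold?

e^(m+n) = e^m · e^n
All pairs

Testing each pair:
(0, 0): LHS = 1, RHS = 1 → holds
(0, 4): LHS = e^4 ≈ 54.6, RHS = e^4 ≈ 54.6 → holds
(5, 1): LHS = e^6 ≈ 403.4, RHS = e^6 ≈ 403.4 → holds
(5, 6): LHS = e^11 ≈ 59874.1, RHS = e^11 ≈ 59874.1 → holds
(7, 7): LHS = e^14 ≈ 1202604.3, RHS = e^14 ≈ 1202604.3 → holds

Every pair satisfies the claim.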